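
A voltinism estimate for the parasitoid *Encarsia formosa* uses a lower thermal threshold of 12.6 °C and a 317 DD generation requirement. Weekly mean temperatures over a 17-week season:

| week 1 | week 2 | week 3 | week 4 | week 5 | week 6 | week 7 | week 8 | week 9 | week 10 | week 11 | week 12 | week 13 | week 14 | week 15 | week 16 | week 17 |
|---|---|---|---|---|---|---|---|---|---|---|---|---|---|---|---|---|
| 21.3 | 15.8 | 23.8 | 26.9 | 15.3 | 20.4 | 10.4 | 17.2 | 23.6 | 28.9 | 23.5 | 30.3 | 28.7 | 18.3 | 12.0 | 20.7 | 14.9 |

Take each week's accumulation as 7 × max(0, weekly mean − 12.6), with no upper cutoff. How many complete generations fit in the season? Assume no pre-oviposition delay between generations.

Weekly DD (7 × max(0, T̄ − 12.6)): 60.9, 22.4, 78.4, 100.1, 18.9, 54.6, 0.0, 32.2, 77.0, 114.1, 76.3, 123.9, 112.7, 39.9, 0.0, 56.7, 16.1.
Season total = 984.2 DD.
Complete generations = ⌊984.2 / 317⌋ = 3.

3 generations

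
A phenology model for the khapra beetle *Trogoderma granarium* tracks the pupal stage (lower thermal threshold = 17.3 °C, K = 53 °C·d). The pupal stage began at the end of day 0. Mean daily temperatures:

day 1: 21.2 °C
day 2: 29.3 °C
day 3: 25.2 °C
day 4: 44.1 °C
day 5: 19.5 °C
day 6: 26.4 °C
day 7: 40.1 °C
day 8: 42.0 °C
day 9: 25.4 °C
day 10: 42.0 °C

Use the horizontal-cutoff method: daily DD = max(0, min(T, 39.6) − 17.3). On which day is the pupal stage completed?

Daily DD above 17.3 °C (capped at 22.3): 3.9, 12.0, 7.9, 22.3, 2.2, 9.1, 22.3, 22.3, 8.1, 22.3.
Cumulative: 3.9, 15.9, 23.8, 46.1, 48.3, 57.4, 79.7, 102.0, 110.1, 132.4.
The total first reaches 53 DD on day 6.

day 6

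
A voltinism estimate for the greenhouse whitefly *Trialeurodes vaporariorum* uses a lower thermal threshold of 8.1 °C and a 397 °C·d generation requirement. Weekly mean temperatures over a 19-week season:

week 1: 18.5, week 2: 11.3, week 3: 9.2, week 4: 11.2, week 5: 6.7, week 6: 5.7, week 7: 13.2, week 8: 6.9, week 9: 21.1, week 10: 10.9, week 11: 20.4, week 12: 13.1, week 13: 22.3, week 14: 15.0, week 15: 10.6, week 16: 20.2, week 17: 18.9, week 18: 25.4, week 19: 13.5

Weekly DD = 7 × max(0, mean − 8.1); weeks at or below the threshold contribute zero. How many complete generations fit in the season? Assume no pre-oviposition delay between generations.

2 generations

Weekly DD (7 × max(0, T̄ − 8.1)): 72.8, 22.4, 7.7, 21.7, 0.0, 0.0, 35.7, 0.0, 91.0, 19.6, 86.1, 35.0, 99.4, 48.3, 17.5, 84.7, 75.6, 121.1, 37.8.
Season total = 876.4 DD.
Complete generations = ⌊876.4 / 397⌋ = 2.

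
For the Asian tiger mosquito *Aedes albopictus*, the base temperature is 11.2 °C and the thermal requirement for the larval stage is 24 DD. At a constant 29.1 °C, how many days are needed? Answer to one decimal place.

1.3 days

Daily accumulation = 29.1 − 11.2 = 17.9 DD/day.
Duration = 24 / 17.9 = 1.341 ≈ 1.3 days.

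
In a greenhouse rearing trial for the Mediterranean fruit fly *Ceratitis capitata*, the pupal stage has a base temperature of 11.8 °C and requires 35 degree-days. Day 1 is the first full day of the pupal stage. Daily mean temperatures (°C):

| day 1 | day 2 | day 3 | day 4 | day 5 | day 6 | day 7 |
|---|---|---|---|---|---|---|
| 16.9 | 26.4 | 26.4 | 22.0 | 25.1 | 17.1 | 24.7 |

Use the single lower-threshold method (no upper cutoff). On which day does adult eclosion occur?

Daily DD above 11.8 °C: 5.1, 14.6, 14.6, 10.2, 13.3, 5.3, 12.9.
Cumulative: 5.1, 19.7, 34.3, 44.5, 57.8, 63.1, 76.0.
The total first reaches 35 DD on day 4.

day 4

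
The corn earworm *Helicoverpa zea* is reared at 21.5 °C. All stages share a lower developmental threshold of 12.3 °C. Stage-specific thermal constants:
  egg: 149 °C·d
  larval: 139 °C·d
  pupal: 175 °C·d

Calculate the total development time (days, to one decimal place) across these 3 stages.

Daily accumulation at 21.5 °C = 21.5 − 12.3 = 9.2 DD/day.
Total K = 149 + 139 + 175 = 463 DD.
Total duration = 463 / 9.2 = 50.326 ≈ 50.3 days.

50.3 days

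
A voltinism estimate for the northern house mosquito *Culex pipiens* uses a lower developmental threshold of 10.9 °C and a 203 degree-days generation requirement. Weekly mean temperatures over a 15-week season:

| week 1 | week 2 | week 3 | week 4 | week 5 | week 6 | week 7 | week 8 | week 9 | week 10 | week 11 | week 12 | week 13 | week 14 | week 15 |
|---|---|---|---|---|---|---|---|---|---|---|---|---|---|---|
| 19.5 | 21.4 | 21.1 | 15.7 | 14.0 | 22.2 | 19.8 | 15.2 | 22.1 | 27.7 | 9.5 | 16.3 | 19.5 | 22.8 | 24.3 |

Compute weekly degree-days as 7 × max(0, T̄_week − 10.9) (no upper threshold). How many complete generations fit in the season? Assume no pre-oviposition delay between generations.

Weekly DD (7 × max(0, T̄ − 10.9)): 60.2, 73.5, 71.4, 33.6, 21.7, 79.1, 62.3, 30.1, 78.4, 117.6, 0.0, 37.8, 60.2, 83.3, 93.8.
Season total = 903.0 DD.
Complete generations = ⌊903.0 / 203⌋ = 4.

4 generations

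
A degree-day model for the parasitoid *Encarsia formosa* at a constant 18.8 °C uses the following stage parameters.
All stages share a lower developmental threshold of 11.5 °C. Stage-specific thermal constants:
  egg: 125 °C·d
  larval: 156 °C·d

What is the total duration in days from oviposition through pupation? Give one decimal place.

Daily accumulation at 18.8 °C = 18.8 − 11.5 = 7.3 DD/day.
Total K = 125 + 156 = 281 DD.
Total duration = 281 / 7.3 = 38.493 ≈ 38.5 days.

38.5 days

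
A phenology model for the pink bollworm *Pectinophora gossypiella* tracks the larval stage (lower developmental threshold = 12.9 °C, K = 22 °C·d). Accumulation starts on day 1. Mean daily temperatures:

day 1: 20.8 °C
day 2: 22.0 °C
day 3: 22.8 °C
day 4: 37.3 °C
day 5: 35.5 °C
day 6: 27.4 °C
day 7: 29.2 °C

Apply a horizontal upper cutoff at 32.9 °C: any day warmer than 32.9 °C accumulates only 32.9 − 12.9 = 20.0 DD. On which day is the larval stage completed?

day 3

Daily DD above 12.9 °C (capped at 20.0): 7.9, 9.1, 9.9, 20.0, 20.0, 14.5, 16.3.
Cumulative: 7.9, 17.0, 26.9, 46.9, 66.9, 81.4, 97.7.
The total first reaches 22 DD on day 3.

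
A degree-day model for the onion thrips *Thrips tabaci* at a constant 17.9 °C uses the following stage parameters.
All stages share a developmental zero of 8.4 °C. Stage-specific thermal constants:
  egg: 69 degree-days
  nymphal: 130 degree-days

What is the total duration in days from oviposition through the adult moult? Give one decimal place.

20.9 days

Daily accumulation at 17.9 °C = 17.9 − 8.4 = 9.5 DD/day.
Total K = 69 + 130 = 199 DD.
Total duration = 199 / 9.5 = 20.947 ≈ 20.9 days.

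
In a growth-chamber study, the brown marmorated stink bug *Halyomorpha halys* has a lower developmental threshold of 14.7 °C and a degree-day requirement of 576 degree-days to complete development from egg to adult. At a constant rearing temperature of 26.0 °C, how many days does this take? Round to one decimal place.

Daily accumulation = 26.0 − 14.7 = 11.3 DD/day.
Duration = 576 / 11.3 = 50.973 ≈ 51.0 days.

51.0 days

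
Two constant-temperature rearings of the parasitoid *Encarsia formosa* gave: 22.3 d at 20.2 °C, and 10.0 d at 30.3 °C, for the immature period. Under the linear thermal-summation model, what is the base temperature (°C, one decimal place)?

12.0 °C

Linear rate model ⇒ the product D·(T − T_b) is constant across temperatures.
22.3·(20.2 − T_b) = 10.0·(30.3 − T_b)
T_b = (22.3·20.2 − 10.0·30.3) / (22.3 − 10.0) = 147.46 / 12.3 = 11.989 °C ≈ 12.0 °C.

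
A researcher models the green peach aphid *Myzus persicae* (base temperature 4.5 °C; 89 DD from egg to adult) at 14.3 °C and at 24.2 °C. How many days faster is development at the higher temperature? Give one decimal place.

4.6 days

At 14.3 °C: 89 / (14.3 − 4.5) = 89 / 9.8 = 9.082 d.
At 24.2 °C: 89 / (24.2 − 4.5) = 89 / 19.7 = 4.518 d.
Difference = |9.082 − 4.518| = 4.564 ≈ 4.6 days.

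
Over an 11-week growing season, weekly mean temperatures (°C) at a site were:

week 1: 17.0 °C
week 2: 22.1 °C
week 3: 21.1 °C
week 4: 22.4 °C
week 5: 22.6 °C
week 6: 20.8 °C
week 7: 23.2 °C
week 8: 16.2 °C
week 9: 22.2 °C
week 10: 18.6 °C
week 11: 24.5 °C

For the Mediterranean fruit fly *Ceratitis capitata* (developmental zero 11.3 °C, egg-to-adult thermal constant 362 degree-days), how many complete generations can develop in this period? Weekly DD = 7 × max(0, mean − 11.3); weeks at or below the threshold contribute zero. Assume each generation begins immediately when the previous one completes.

Weekly DD (7 × max(0, T̄ − 11.3)): 39.9, 75.6, 68.6, 77.7, 79.1, 66.5, 83.3, 34.3, 76.3, 51.1, 92.4.
Season total = 744.8 DD.
Complete generations = ⌊744.8 / 362⌋ = 2.

2 generations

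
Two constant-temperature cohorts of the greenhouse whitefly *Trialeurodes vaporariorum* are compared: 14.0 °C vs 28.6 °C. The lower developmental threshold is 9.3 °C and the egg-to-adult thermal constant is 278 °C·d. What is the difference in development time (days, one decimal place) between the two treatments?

44.7 days

At 14.0 °C: 278 / (14.0 − 9.3) = 278 / 4.7 = 59.149 d.
At 28.6 °C: 278 / (28.6 − 9.3) = 278 / 19.3 = 14.404 d.
Difference = |59.149 − 14.404| = 44.745 ≈ 44.7 days.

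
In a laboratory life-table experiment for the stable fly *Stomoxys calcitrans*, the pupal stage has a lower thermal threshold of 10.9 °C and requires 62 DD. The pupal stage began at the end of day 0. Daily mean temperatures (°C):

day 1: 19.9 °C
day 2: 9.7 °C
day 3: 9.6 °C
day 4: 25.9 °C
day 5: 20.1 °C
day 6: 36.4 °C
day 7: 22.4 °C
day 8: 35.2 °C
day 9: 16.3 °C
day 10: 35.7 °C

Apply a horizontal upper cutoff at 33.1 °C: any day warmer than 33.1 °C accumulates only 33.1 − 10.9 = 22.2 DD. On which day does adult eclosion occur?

Daily DD above 10.9 °C (capped at 22.2): 9.0, 0.0, 0.0, 15.0, 9.2, 22.2, 11.5, 22.2, 5.4, 22.2.
Cumulative: 9.0, 9.0, 9.0, 24.0, 33.2, 55.4, 66.9, 89.1, 94.5, 116.7.
The total first reaches 62 DD on day 7.

day 7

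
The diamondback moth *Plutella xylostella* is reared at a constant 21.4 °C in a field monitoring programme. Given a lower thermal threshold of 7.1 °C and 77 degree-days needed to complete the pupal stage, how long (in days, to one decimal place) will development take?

Daily accumulation = 21.4 − 7.1 = 14.3 DD/day.
Duration = 77 / 14.3 = 5.385 ≈ 5.4 days.

5.4 days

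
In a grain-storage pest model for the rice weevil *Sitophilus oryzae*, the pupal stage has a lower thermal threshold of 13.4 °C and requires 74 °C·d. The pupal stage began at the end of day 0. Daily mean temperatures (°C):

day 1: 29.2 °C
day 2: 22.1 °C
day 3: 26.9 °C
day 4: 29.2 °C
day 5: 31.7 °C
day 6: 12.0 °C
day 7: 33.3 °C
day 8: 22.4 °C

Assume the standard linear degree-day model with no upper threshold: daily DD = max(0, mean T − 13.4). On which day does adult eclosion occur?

Daily DD above 13.4 °C: 15.8, 8.7, 13.5, 15.8, 18.3, 0.0, 19.9, 9.0.
Cumulative: 15.8, 24.5, 38.0, 53.8, 72.1, 72.1, 92.0, 101.0.
The total first reaches 74 DD on day 7.

day 7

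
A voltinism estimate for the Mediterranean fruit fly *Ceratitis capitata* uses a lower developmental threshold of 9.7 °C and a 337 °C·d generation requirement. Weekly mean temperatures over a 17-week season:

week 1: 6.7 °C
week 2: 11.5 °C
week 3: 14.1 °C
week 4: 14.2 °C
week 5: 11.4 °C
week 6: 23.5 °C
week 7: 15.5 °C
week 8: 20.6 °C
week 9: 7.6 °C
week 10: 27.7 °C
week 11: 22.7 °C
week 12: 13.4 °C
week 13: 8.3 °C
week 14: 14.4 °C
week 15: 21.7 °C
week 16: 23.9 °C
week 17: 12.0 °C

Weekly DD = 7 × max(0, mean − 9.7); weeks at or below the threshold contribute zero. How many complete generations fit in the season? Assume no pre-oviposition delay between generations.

Weekly DD (7 × max(0, T̄ − 9.7)): 0.0, 12.6, 30.8, 31.5, 11.9, 96.6, 40.6, 76.3, 0.0, 126.0, 91.0, 25.9, 0.0, 32.9, 84.0, 99.4, 16.1.
Season total = 775.6 DD.
Complete generations = ⌊775.6 / 337⌋ = 2.

2 generations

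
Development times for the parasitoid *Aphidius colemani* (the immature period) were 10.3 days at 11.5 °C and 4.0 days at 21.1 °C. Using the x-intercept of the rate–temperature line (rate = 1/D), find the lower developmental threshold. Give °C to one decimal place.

5.4 °C

Linear rate model ⇒ the product D·(T − T_b) is constant across temperatures.
10.3·(11.5 − T_b) = 4.0·(21.1 − T_b)
T_b = (10.3·11.5 − 4.0·21.1) / (10.3 − 4.0) = 34.05 / 6.3 = 5.405 °C ≈ 5.4 °C.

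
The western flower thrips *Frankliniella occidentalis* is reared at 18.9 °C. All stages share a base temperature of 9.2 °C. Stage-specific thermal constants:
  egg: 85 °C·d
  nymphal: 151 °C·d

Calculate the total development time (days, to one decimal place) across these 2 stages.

24.3 days

Daily accumulation at 18.9 °C = 18.9 − 9.2 = 9.7 DD/day.
Total K = 85 + 151 = 236 DD.
Total duration = 236 / 9.7 = 24.330 ≈ 24.3 days.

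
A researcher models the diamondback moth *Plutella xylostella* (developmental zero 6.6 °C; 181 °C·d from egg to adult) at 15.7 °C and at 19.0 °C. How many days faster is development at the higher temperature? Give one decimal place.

At 15.7 °C: 181 / (15.7 − 6.6) = 181 / 9.1 = 19.890 d.
At 19.0 °C: 181 / (19.0 − 6.6) = 181 / 12.4 = 14.597 d.
Difference = |19.890 − 14.597| = 5.293 ≈ 5.3 days.

5.3 days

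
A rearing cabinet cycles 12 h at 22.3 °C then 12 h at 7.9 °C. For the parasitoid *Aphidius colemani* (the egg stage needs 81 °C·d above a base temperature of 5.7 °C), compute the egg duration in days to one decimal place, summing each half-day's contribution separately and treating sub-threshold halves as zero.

Day half: max(0, 22.3 − 5.7) × 0.5 = 16.6 × 0.5 = 8.30 DD.
Night half: max(0, 7.9 − 5.7) × 0.5 = 2.2 × 0.5 = 1.10 DD.
Per 24 h: 9.40 DD/day.
Duration = 81 / 9.40 = 8.617 ≈ 8.6 days.

8.6 days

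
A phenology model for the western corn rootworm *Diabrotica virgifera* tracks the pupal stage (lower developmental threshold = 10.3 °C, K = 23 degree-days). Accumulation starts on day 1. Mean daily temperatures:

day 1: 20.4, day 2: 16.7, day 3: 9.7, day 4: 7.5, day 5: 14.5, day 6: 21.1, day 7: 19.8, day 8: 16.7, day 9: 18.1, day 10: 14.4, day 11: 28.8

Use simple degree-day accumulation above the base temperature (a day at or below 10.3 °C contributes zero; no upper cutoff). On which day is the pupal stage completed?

day 6

Daily DD above 10.3 °C: 10.1, 6.4, 0.0, 0.0, 4.2, 10.8, 9.5, 6.4, 7.8, 4.1, 18.5.
Cumulative: 10.1, 16.5, 16.5, 16.5, 20.7, 31.5, 41.0, 47.4, 55.2, 59.3, 77.8.
The total first reaches 23 DD on day 6.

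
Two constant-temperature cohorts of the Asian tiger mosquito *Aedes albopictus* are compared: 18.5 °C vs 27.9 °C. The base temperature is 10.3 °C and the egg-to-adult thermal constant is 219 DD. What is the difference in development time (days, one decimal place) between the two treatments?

At 18.5 °C: 219 / (18.5 − 10.3) = 219 / 8.2 = 26.707 d.
At 27.9 °C: 219 / (27.9 − 10.3) = 219 / 17.6 = 12.443 d.
Difference = |26.707 − 12.443| = 14.264 ≈ 14.3 days.

14.3 days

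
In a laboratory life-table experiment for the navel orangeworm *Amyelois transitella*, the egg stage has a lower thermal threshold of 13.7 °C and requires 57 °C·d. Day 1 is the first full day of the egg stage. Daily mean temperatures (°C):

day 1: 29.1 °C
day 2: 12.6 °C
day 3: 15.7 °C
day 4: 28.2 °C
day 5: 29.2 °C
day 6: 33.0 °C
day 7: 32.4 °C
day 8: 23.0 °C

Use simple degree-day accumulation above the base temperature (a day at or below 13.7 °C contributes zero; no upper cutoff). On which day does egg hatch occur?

Daily DD above 13.7 °C: 15.4, 0.0, 2.0, 14.5, 15.5, 19.3, 18.7, 9.3.
Cumulative: 15.4, 15.4, 17.4, 31.9, 47.4, 66.7, 85.4, 94.7.
The total first reaches 57 DD on day 6.

day 6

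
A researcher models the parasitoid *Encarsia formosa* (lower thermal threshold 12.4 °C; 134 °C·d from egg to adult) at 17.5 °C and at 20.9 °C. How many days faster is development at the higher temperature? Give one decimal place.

At 17.5 °C: 134 / (17.5 − 12.4) = 134 / 5.1 = 26.275 d.
At 20.9 °C: 134 / (20.9 − 12.4) = 134 / 8.5 = 15.765 d.
Difference = |26.275 − 15.765| = 10.510 ≈ 10.5 days.

10.5 days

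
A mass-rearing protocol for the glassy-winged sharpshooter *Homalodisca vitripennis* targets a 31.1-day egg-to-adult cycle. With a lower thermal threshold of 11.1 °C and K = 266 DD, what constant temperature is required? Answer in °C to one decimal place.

19.7 °C

Required daily accumulation = 266 / 31.1 = 8.553 DD/day.
T = T_base + 8.553 = 11.1 + 8.553 = 19.653 ≈ 19.7 °C.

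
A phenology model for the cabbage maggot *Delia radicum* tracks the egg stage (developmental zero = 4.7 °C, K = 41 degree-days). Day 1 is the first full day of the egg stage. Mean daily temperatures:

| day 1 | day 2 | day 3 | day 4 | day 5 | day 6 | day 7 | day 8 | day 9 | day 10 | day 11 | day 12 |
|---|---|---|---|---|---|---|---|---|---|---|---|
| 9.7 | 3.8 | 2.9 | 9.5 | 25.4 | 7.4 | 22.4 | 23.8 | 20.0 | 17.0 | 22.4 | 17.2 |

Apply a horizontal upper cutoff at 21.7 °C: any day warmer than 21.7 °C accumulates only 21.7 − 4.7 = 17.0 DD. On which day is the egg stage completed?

Daily DD above 4.7 °C (capped at 17.0): 5.0, 0.0, 0.0, 4.8, 17.0, 2.7, 17.0, 17.0, 15.3, 12.3, 17.0, 12.5.
Cumulative: 5.0, 5.0, 5.0, 9.8, 26.8, 29.5, 46.5, 63.5, 78.8, 91.1, 108.1, 120.6.
The total first reaches 41 DD on day 7.

day 7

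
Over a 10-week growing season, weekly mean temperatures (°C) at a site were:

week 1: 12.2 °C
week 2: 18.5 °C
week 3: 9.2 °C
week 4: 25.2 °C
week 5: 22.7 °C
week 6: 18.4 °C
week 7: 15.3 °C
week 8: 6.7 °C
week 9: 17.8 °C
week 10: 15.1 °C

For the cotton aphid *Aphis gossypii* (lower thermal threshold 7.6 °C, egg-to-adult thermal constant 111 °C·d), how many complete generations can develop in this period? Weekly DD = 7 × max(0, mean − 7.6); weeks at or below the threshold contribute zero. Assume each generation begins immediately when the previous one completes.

Weekly DD (7 × max(0, T̄ − 7.6)): 32.2, 76.3, 11.2, 123.2, 105.7, 75.6, 53.9, 0.0, 71.4, 52.5.
Season total = 602.0 DD.
Complete generations = ⌊602.0 / 111⌋ = 5.

5 generations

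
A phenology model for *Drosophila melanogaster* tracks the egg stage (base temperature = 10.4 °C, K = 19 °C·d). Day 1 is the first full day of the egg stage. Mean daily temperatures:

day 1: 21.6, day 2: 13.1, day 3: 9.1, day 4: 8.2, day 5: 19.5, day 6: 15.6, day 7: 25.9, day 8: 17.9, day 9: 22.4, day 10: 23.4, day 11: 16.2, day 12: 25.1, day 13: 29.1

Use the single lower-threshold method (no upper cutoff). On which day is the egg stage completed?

Daily DD above 10.4 °C: 11.2, 2.7, 0.0, 0.0, 9.1, 5.2, 15.5, 7.5, 12.0, 13.0, 5.8, 14.7, 18.7.
Cumulative: 11.2, 13.9, 13.9, 13.9, 23.0, 28.2, 43.7, 51.2, 63.2, 76.2, 82.0, 96.7, 115.4.
The total first reaches 19 DD on day 5.

day 5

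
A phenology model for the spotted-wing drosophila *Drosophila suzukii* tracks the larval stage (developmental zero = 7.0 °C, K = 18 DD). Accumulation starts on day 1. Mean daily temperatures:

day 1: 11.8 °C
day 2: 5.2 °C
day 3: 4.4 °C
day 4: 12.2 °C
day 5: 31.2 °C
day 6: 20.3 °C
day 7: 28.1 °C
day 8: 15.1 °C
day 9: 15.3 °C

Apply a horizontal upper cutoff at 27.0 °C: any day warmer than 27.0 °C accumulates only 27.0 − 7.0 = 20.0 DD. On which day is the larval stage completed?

day 5

Daily DD above 7.0 °C (capped at 20.0): 4.8, 0.0, 0.0, 5.2, 20.0, 13.3, 20.0, 8.1, 8.3.
Cumulative: 4.8, 4.8, 4.8, 10.0, 30.0, 43.3, 63.3, 71.4, 79.7.
The total first reaches 18 DD on day 5.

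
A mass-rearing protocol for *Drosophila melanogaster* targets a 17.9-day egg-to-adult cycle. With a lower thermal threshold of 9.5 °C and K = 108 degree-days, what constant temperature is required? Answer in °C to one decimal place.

15.5 °C

Required daily accumulation = 108 / 17.9 = 6.034 DD/day.
T = T_base + 6.034 = 9.5 + 6.034 = 15.534 ≈ 15.5 °C.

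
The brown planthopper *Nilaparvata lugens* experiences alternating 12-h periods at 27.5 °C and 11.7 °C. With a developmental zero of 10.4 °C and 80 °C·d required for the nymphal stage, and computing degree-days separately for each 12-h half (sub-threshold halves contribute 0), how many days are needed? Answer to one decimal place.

8.7 days

Day half: max(0, 27.5 − 10.4) × 0.5 = 17.1 × 0.5 = 8.55 DD.
Night half: max(0, 11.7 − 10.4) × 0.5 = 1.3 × 0.5 = 0.65 DD.
Per 24 h: 9.20 DD/day.
Duration = 80 / 9.20 = 8.696 ≈ 8.7 days.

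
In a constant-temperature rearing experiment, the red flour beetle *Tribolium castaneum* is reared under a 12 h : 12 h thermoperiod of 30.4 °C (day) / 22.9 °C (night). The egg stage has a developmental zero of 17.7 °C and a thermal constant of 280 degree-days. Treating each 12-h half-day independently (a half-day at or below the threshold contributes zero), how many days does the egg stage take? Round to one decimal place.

31.3 days

Day half: max(0, 30.4 − 17.7) × 0.5 = 12.7 × 0.5 = 6.35 DD.
Night half: max(0, 22.9 − 17.7) × 0.5 = 5.2 × 0.5 = 2.60 DD.
Per 24 h: 8.95 DD/day.
Duration = 280 / 8.95 = 31.285 ≈ 31.3 days.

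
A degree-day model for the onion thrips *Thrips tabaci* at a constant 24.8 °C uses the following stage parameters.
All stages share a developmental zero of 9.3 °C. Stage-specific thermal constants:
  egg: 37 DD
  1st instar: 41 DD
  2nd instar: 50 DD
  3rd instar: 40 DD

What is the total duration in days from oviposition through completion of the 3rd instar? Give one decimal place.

Daily accumulation at 24.8 °C = 24.8 − 9.3 = 15.5 DD/day.
Total K = 37 + 41 + 50 + 40 = 168 DD.
Total duration = 168 / 15.5 = 10.839 ≈ 10.8 days.

10.8 days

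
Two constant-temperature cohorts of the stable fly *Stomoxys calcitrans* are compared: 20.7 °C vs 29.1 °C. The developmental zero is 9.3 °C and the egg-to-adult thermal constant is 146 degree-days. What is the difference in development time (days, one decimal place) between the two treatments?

5.4 days

At 20.7 °C: 146 / (20.7 − 9.3) = 146 / 11.4 = 12.807 d.
At 29.1 °C: 146 / (29.1 − 9.3) = 146 / 19.8 = 7.374 d.
Difference = |12.807 − 7.374| = 5.433 ≈ 5.4 days.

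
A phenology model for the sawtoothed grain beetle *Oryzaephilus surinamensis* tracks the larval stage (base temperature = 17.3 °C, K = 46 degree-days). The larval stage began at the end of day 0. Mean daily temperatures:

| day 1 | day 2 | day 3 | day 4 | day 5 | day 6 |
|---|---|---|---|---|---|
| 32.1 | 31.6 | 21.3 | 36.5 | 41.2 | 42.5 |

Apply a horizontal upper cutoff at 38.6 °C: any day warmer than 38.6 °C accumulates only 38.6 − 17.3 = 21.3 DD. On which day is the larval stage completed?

Daily DD above 17.3 °C (capped at 21.3): 14.8, 14.3, 4.0, 19.2, 21.3, 21.3.
Cumulative: 14.8, 29.1, 33.1, 52.3, 73.6, 94.9.
The total first reaches 46 DD on day 4.

day 4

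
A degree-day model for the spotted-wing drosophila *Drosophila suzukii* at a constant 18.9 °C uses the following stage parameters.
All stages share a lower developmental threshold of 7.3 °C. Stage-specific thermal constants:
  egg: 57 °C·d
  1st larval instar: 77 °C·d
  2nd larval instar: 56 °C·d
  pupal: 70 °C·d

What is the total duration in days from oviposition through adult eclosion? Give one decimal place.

22.4 days

Daily accumulation at 18.9 °C = 18.9 − 7.3 = 11.6 DD/day.
Total K = 57 + 77 + 56 + 70 = 260 DD.
Total duration = 260 / 11.6 = 22.414 ≈ 22.4 days.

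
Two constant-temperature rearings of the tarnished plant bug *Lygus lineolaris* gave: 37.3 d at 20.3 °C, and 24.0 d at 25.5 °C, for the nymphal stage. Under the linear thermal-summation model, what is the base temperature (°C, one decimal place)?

Equal thermal constants: D₁(T₁ − T_b) = D₂(T₂ − T_b).
37.3·(20.3 − T_b) = 24.0·(25.5 − T_b)
T_b = (37.3·20.3 − 24.0·25.5) / (37.3 − 24.0) = 145.19 / 13.3 = 10.917 °C ≈ 10.9 °C.

10.9 °C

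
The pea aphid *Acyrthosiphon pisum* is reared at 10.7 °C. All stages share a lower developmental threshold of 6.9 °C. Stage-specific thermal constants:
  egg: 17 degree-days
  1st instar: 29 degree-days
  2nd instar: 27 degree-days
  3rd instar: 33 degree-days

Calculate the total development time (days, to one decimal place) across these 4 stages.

27.9 days

Daily accumulation at 10.7 °C = 10.7 − 6.9 = 3.8 DD/day.
Total K = 17 + 29 + 27 + 33 = 106 DD.
Total duration = 106 / 3.8 = 27.895 ≈ 27.9 days.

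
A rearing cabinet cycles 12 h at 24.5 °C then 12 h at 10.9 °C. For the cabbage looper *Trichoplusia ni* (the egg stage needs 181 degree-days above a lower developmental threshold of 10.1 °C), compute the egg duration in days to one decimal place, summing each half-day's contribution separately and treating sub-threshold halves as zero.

Day half: max(0, 24.5 − 10.1) × 0.5 = 14.4 × 0.5 = 7.20 DD.
Night half: max(0, 10.9 − 10.1) × 0.5 = 0.8 × 0.5 = 0.40 DD.
Per 24 h: 7.60 DD/day.
Duration = 181 / 7.60 = 23.816 ≈ 23.8 days.

23.8 days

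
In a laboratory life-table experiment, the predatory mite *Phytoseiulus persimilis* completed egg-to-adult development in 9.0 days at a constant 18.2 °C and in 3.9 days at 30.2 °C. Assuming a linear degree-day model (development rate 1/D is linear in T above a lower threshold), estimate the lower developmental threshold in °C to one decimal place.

Equal thermal constants: D₁(T₁ − T_b) = D₂(T₂ − T_b).
9.0·(18.2 − T_b) = 3.9·(30.2 − T_b)
T_b = (9.0·18.2 − 3.9·30.2) / (9.0 − 3.9) = 46.02 / 5.1 = 9.024 °C ≈ 9.0 °C.

9.0 °C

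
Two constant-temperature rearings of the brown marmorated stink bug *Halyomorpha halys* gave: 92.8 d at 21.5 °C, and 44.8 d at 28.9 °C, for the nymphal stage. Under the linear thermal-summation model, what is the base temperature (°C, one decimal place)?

14.6 °C

Linear rate model ⇒ the product D·(T − T_b) is constant across temperatures.
92.8·(21.5 − T_b) = 44.8·(28.9 − T_b)
T_b = (92.8·21.5 − 44.8·28.9) / (92.8 − 44.8) = 700.48 / 48.0 = 14.593 °C ≈ 14.6 °C.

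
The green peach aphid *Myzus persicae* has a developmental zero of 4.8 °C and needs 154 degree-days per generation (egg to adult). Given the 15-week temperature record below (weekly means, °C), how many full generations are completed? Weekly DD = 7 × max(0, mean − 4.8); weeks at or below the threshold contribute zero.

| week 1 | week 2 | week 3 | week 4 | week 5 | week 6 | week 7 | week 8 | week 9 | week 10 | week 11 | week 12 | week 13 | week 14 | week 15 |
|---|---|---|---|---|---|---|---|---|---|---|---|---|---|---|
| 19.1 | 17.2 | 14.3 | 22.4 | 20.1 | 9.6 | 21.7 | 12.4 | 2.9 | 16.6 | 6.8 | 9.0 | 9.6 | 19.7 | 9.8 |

6 generations

Weekly DD (7 × max(0, T̄ − 4.8)): 100.1, 86.8, 66.5, 123.2, 107.1, 33.6, 118.3, 53.2, 0.0, 82.6, 14.0, 29.4, 33.6, 104.3, 35.0.
Season total = 987.7 DD.
Complete generations = ⌊987.7 / 154⌋ = 6.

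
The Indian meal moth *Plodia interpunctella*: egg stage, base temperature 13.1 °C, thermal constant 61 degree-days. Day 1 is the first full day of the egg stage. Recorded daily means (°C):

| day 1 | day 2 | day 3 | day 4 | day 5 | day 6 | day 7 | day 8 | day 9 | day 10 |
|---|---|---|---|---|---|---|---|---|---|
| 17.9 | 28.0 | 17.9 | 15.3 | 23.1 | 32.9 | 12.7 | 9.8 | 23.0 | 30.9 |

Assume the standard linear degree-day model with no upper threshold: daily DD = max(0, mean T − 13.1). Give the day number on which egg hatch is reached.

day 9

Daily DD above 13.1 °C: 4.8, 14.9, 4.8, 2.2, 10.0, 19.8, 0.0, 0.0, 9.9, 17.8.
Cumulative: 4.8, 19.7, 24.5, 26.7, 36.7, 56.5, 56.5, 56.5, 66.4, 84.2.
The total first reaches 61 DD on day 9.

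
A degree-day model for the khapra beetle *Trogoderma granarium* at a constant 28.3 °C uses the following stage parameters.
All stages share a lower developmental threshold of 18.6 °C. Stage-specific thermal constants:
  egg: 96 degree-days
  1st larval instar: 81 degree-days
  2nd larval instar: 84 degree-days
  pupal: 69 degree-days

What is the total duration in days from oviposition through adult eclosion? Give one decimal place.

Daily accumulation at 28.3 °C = 28.3 − 18.6 = 9.7 DD/day.
Total K = 96 + 81 + 84 + 69 = 330 DD.
Total duration = 330 / 9.7 = 34.021 ≈ 34.0 days.

34.0 days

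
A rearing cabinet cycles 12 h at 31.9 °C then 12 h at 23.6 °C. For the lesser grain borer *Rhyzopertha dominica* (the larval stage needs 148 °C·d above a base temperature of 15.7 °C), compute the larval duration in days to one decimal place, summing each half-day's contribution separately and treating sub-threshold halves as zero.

12.3 days

Day half: max(0, 31.9 − 15.7) × 0.5 = 16.2 × 0.5 = 8.10 DD.
Night half: max(0, 23.6 − 15.7) × 0.5 = 7.9 × 0.5 = 3.95 DD.
Per 24 h: 12.05 DD/day.
Duration = 148 / 12.05 = 12.282 ≈ 12.3 days.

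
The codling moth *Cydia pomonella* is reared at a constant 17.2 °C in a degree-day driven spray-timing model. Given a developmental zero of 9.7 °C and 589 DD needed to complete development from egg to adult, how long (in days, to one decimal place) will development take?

78.5 days

Daily accumulation = 17.2 − 9.7 = 7.5 DD/day.
Duration = 589 / 7.5 = 78.533 ≈ 78.5 days.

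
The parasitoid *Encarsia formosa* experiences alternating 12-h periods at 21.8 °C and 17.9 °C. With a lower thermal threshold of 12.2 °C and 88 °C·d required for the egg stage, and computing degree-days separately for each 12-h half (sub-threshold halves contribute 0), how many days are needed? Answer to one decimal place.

11.5 days

Day half: max(0, 21.8 − 12.2) × 0.5 = 9.6 × 0.5 = 4.80 DD.
Night half: max(0, 17.9 − 12.2) × 0.5 = 5.7 × 0.5 = 2.85 DD.
Per 24 h: 7.65 DD/day.
Duration = 88 / 7.65 = 11.503 ≈ 11.5 days.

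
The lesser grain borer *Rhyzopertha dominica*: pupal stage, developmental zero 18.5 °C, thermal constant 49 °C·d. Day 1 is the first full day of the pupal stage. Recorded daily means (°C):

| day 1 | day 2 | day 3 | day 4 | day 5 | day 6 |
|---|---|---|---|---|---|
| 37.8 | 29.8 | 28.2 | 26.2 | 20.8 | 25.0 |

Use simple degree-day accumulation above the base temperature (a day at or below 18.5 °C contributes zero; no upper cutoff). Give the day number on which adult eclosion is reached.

Daily DD above 18.5 °C: 19.3, 11.3, 9.7, 7.7, 2.3, 6.5.
Cumulative: 19.3, 30.6, 40.3, 48.0, 50.3, 56.8.
The total first reaches 49 DD on day 5.

day 5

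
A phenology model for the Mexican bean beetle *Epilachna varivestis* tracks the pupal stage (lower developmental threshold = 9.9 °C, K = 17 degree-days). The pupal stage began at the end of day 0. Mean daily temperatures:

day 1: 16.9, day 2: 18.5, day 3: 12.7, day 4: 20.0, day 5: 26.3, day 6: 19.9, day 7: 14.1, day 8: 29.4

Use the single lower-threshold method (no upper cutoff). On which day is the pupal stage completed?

day 3

Daily DD above 9.9 °C: 7.0, 8.6, 2.8, 10.1, 16.4, 10.0, 4.2, 19.5.
Cumulative: 7.0, 15.6, 18.4, 28.5, 44.9, 54.9, 59.1, 78.6.
The total first reaches 17 DD on day 3.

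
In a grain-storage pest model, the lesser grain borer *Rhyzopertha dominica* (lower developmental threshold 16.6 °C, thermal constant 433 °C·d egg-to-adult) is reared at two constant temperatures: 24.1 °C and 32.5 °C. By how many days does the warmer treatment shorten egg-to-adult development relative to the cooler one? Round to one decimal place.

At 24.1 °C: 433 / (24.1 − 16.6) = 433 / 7.5 = 57.733 d.
At 32.5 °C: 433 / (32.5 − 16.6) = 433 / 15.9 = 27.233 d.
Difference = |57.733 − 27.233| = 30.501 ≈ 30.5 days.

30.5 days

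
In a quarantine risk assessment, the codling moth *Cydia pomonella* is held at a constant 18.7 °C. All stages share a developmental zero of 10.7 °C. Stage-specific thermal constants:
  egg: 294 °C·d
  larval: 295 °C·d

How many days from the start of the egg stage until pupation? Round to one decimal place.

73.6 days

Daily accumulation at 18.7 °C = 18.7 − 10.7 = 8.0 DD/day.
Total K = 294 + 295 = 589 DD.
Total duration = 589 / 8.0 = 73.625 ≈ 73.6 days.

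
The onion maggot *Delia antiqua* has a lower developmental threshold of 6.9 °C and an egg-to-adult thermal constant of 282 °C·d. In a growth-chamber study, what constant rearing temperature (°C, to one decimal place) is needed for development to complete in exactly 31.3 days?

Required daily accumulation = 282 / 31.3 = 9.010 DD/day.
T = T_base + 9.010 = 6.9 + 9.010 = 15.910 ≈ 15.9 °C.

15.9 °C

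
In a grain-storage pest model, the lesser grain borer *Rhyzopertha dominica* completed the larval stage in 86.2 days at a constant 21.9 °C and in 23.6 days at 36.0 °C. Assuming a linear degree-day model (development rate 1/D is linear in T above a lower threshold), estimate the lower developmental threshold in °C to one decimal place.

Under the model K = D·(T − T_b), so D₁·(T₁ − T_b) = D₂·(T₂ − T_b).
86.2·(21.9 − T_b) = 23.6·(36.0 − T_b)
T_b = (86.2·21.9 − 23.6·36.0) / (86.2 − 23.6) = 1038.18 / 62.6 = 16.584 °C ≈ 16.6 °C.

16.6 °C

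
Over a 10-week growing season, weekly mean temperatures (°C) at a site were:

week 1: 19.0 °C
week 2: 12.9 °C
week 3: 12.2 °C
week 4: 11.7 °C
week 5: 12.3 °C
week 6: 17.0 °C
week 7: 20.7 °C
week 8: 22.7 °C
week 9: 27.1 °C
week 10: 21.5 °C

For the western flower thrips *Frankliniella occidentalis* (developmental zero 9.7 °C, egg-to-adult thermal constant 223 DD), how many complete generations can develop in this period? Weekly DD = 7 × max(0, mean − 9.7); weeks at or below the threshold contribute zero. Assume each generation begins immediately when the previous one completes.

Weekly DD (7 × max(0, T̄ − 9.7)): 65.1, 22.4, 17.5, 14.0, 18.2, 51.1, 77.0, 91.0, 121.8, 82.6.
Season total = 560.7 DD.
Complete generations = ⌊560.7 / 223⌋ = 2.

2 generations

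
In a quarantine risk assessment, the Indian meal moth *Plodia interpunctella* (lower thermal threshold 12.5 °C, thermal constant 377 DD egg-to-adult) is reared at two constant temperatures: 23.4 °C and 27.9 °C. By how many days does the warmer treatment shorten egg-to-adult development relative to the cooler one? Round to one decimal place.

At 23.4 °C: 377 / (23.4 − 12.5) = 377 / 10.9 = 34.587 d.
At 27.9 °C: 377 / (27.9 − 12.5) = 377 / 15.4 = 24.481 d.
Difference = |34.587 − 24.481| = 10.107 ≈ 10.1 days.

10.1 days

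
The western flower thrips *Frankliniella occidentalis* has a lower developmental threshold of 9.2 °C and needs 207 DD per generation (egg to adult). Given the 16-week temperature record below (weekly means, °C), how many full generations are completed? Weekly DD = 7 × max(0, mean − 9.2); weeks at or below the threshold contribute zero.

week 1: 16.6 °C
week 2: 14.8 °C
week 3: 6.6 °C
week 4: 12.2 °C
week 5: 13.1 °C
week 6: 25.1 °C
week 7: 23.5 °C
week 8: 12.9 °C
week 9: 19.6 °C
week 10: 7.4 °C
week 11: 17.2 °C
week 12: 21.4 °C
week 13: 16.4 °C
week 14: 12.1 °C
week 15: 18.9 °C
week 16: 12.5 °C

Weekly DD (7 × max(0, T̄ − 9.2)): 51.8, 39.2, 0.0, 21.0, 27.3, 111.3, 100.1, 25.9, 72.8, 0.0, 56.0, 85.4, 50.4, 20.3, 67.9, 23.1.
Season total = 752.5 DD.
Complete generations = ⌊752.5 / 207⌋ = 3.

3 generations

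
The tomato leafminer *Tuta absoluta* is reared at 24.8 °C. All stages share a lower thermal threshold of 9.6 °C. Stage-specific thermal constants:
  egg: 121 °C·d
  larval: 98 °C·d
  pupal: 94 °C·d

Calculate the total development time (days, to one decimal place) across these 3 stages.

Daily accumulation at 24.8 °C = 24.8 − 9.6 = 15.2 DD/day.
Total K = 121 + 98 + 94 = 313 DD.
Total duration = 313 / 15.2 = 20.592 ≈ 20.6 days.

20.6 days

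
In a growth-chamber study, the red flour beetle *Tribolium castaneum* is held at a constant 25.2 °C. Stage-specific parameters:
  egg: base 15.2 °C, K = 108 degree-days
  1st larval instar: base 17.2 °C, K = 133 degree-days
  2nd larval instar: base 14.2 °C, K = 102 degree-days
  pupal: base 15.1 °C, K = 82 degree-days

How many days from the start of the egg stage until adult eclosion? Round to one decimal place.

44.8 days

egg: 108 / (25.2 − 15.2) = 108 / 10.0 = 10.800 d.
1st larval instar: 133 / (25.2 − 17.2) = 133 / 8.0 = 16.625 d.
2nd larval instar: 102 / (25.2 − 14.2) = 102 / 11.0 = 9.273 d.
pupal: 82 / (25.2 − 15.1) = 82 / 10.1 = 8.119 d.
Sum = 44.817 ≈ 44.8 days.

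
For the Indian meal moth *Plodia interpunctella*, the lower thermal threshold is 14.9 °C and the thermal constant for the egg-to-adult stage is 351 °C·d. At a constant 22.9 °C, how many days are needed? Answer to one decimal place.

Daily accumulation = 22.9 − 14.9 = 8.0 DD/day.
Duration = 351 / 8.0 = 43.875 ≈ 43.9 days.

43.9 days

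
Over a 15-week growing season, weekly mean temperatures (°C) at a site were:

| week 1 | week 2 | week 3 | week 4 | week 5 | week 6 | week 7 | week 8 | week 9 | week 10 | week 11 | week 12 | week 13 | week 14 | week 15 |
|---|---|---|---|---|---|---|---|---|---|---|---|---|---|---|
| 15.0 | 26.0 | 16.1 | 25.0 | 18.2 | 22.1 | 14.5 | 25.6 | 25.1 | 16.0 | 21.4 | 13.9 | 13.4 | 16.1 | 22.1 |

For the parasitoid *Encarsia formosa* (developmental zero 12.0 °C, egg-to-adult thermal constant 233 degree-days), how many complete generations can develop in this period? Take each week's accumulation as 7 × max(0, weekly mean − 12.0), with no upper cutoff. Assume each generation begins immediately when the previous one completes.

Weekly DD (7 × max(0, T̄ − 12.0)): 21.0, 98.0, 28.7, 91.0, 43.4, 70.7, 17.5, 95.2, 91.7, 28.0, 65.8, 13.3, 9.8, 28.7, 70.7.
Season total = 773.5 DD.
Complete generations = ⌊773.5 / 233⌋ = 3.

3 generations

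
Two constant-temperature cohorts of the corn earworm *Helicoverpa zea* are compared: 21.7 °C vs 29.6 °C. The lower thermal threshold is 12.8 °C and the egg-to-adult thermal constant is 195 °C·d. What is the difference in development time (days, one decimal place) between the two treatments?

At 21.7 °C: 195 / (21.7 − 12.8) = 195 / 8.9 = 21.910 d.
At 29.6 °C: 195 / (29.6 − 12.8) = 195 / 16.8 = 11.607 d.
Difference = |21.910 − 11.607| = 10.303 ≈ 10.3 days.

10.3 days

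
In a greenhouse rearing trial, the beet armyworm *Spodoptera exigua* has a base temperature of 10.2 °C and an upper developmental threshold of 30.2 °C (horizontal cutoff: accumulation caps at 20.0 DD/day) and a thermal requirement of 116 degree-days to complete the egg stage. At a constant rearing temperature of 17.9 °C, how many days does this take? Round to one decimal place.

Daily accumulation = 17.9 − 10.2 = 7.7 DD/day.
Duration = 116 / 7.7 = 15.065 ≈ 15.1 days.

15.1 days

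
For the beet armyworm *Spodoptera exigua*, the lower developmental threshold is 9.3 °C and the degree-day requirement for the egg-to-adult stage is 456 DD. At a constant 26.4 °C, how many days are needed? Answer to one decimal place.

Daily accumulation = 26.4 − 9.3 = 17.1 DD/day.
Duration = 456 / 17.1 = 26.667 ≈ 26.7 days.

26.7 days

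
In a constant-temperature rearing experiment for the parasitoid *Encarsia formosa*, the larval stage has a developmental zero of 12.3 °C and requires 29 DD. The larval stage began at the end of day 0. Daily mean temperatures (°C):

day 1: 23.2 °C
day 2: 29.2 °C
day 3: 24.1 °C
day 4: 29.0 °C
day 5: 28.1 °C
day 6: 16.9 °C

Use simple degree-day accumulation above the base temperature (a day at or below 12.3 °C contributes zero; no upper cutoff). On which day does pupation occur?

Daily DD above 12.3 °C: 10.9, 16.9, 11.8, 16.7, 15.8, 4.6.
Cumulative: 10.9, 27.8, 39.6, 56.3, 72.1, 76.7.
The total first reaches 29 DD on day 3.

day 3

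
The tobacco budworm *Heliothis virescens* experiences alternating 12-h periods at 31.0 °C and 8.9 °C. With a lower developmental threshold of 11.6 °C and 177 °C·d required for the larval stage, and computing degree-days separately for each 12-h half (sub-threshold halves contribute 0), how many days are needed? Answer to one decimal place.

18.2 days

Day half: max(0, 31.0 − 11.6) × 0.5 = 19.4 × 0.5 = 9.70 DD.
Night half: max(0, 8.9 − 11.6) × 0.5 = 0.0 × 0.5 = 0.00 DD.
Per 24 h: 9.70 DD/day.
Duration = 177 / 9.70 = 18.247 ≈ 18.2 days.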